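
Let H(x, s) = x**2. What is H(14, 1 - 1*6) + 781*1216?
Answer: 949892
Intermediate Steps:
H(14, 1 - 1*6) + 781*1216 = 14**2 + 781*1216 = 196 + 949696 = 949892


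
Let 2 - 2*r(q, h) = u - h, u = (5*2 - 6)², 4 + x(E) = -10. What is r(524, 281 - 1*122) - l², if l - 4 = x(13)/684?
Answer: 6627569/116964 ≈ 56.663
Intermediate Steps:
x(E) = -14 (x(E) = -4 - 10 = -14)
u = 16 (u = (10 - 6)² = 4² = 16)
r(q, h) = -7 + h/2 (r(q, h) = 1 - (16 - h)/2 = 1 + (-8 + h/2) = -7 + h/2)
l = 1361/342 (l = 4 - 14/684 = 4 - 14*1/684 = 4 - 7/342 = 1361/342 ≈ 3.9795)
r(524, 281 - 1*122) - l² = (-7 + (281 - 1*122)/2) - (1361/342)² = (-7 + (281 - 122)/2) - 1*1852321/116964 = (-7 + (½)*159) - 1852321/116964 = (-7 + 159/2) - 1852321/116964 = 145/2 - 1852321/116964 = 6627569/116964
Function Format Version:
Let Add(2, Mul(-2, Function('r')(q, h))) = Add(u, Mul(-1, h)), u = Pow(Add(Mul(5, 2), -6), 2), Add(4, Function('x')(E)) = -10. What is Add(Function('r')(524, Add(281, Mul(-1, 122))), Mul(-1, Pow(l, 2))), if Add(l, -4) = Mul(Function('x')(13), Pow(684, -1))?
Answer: Rational(6627569, 116964) ≈ 56.663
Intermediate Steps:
Function('x')(E) = -14 (Function('x')(E) = Add(-4, -10) = -14)
u = 16 (u = Pow(Add(10, -6), 2) = Pow(4, 2) = 16)
Function('r')(q, h) = Add(-7, Mul(Rational(1, 2), h)) (Function('r')(q, h) = Add(1, Mul(Rational(-1, 2), Add(16, Mul(-1, h)))) = Add(1, Add(-8, Mul(Rational(1, 2), h))) = Add(-7, Mul(Rational(1, 2), h)))
l = Rational(1361, 342) (l = Add(4, Mul(-14, Pow(684, -1))) = Add(4, Mul(-14, Rational(1, 684))) = Add(4, Rational(-7, 342)) = Rational(1361, 342) ≈ 3.9795)
Add(Function('r')(524, Add(281, Mul(-1, 122))), Mul(-1, Pow(l, 2))) = Add(Add(-7, Mul(Rational(1, 2), Add(281, Mul(-1, 122)))), Mul(-1, Pow(Rational(1361, 342), 2))) = Add(Add(-7, Mul(Rational(1, 2), Add(281, -122))), Mul(-1, Rational(1852321, 116964))) = Add(Add(-7, Mul(Rational(1, 2), 159)), Rational(-1852321, 116964)) = Add(Add(-7, Rational(159, 2)), Rational(-1852321, 116964)) = Add(Rational(145, 2), Rational(-1852321, 116964)) = Rational(6627569, 116964)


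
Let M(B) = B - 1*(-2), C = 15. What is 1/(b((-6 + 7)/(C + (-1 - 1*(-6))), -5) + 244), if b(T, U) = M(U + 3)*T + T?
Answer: 20/4881 ≈ 0.0040975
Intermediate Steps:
M(B) = 2 + B (M(B) = B + 2 = 2 + B)
b(T, U) = T + T*(5 + U) (b(T, U) = (2 + (U + 3))*T + T = (2 + (3 + U))*T + T = (5 + U)*T + T = T*(5 + U) + T = T + T*(5 + U))
1/(b((-6 + 7)/(C + (-1 - 1*(-6))), -5) + 244) = 1/(((-6 + 7)/(15 + (-1 - 1*(-6))))*(6 - 5) + 244) = 1/((1/(15 + (-1 + 6)))*1 + 244) = 1/((1/(15 + 5))*1 + 244) = 1/((1/20)*1 + 244) = 1/(1/20 + 244) = 1/(4881/20) = 20/4881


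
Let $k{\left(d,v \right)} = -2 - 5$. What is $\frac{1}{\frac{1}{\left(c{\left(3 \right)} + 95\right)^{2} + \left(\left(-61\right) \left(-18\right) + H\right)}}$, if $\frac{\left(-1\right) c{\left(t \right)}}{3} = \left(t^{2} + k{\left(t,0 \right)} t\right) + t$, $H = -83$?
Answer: $15899$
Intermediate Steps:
$k{\left(d,v \right)} = -7$
$c{\left(t \right)} = - 3 t^{2} + 18 t$ ($c{\left(t \right)} = - 3 \left(\left(t^{2} - 7 t\right) + t\right) = - 3 \left(t^{2} - 6 t\right) = - 3 t^{2} + 18 t$)
$\frac{1}{\frac{1}{\left(c{\left(3 \right)} + 95\right)^{2} + \left(\left(-61\right) \left(-18\right) + H\right)}} = \frac{1}{\frac{1}{\left(3 \cdot 3 \left(6 - 3\right) + 95\right)^{2} - -1015}} = \frac{1}{\frac{1}{\left(3 \cdot 3 \left(6 - 3\right) + 95\right)^{2} + \left(1098 - 83\right)}} = \frac{1}{\frac{1}{\left(3 \cdot 3 \cdot 3 + 95\right)^{2} + 1015}} = \frac{1}{\frac{1}{\left(27 + 95\right)^{2} + 1015}} = \frac{1}{\frac{1}{122^{2} + 1015}} = \frac{1}{\frac{1}{14884 + 1015}} = \frac{1}{\frac{1}{15899}} = 15899$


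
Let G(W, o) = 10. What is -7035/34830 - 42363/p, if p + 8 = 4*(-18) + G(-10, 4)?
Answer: 24583514/40635 ≈ 604.98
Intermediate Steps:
p = -70 (p = -8 + (4*(-18) + 10) = -8 + (-72 + 10) = -8 - 62 = -70)
-7035/34830 - 42363/p = -7035/34830 - 42363/(-70) = -7035*1/34830 - 42363*(-1/70) = -469/2322 + 42363/70 = 24583514/40635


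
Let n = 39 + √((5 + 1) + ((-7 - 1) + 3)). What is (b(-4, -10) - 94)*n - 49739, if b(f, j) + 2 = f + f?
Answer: -53899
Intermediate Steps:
b(f, j) = -2 + 2*f (b(f, j) = -2 + (f + f) = -2 + 2*f)
n = 40 (n = 39 + √(6 + (-8 + 3)) = 39 + √(6 - 5) = 39 + √1 = 39 + 1 = 40)
(b(-4, -10) - 94)*n - 49739 = ((-2 + 2*(-4)) - 94)*40 - 49739 = ((-2 - 8) - 94)*40 - 49739 = (-10 - 94)*40 - 49739 = -104*40 - 49739 = -4160 - 49739 = -53899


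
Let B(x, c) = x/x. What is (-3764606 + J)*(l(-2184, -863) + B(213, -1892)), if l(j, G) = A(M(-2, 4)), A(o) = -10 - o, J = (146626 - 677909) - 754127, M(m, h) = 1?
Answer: 50500160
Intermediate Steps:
B(x, c) = 1
J = -1285410 (J = -531283 - 754127 = -1285410)
l(j, G) = -11 (l(j, G) = -10 - 1*1 = -10 - 1 = -11)
(-3764606 + J)*(l(-2184, -863) + B(213, -1892)) = (-3764606 - 1285410)*(-11 + 1) = -5050016*(-10) = 50500160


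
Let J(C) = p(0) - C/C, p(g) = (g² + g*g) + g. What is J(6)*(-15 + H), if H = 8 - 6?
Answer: 13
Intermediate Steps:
H = 2
p(g) = g + 2*g² (p(g) = (g² + g²) + g = 2*g² + g = g + 2*g²)
J(C) = -1 (J(C) = 0*(1 + 2*0) - C/C = 0*(1 + 0) - 1*1 = 0*1 - 1 = 0 - 1 = -1)
J(6)*(-15 + H) = -(-15 + 2) = -1*(-13) = 13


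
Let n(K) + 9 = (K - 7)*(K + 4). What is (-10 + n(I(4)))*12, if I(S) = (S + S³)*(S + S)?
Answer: 3531084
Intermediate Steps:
I(S) = 2*S*(S + S³) (I(S) = (S + S³)*(2*S) = 2*S*(S + S³))
n(K) = -9 + (-7 + K)*(4 + K) (n(K) = -9 + (K - 7)*(K + 4) = -9 + (-7 + K)*(4 + K))
(-10 + n(I(4)))*12 = (-10 + (-37 + (2*4²*(1 + 4²))² - 6*4²*(1 + 4²)))*12 = (-10 + (-37 + (2*16*(1 + 16))² - 6*16*(1 + 16)))*12 = (-10 + (-37 + (2*16*17)² - 6*16*17))*12 = (-10 + (-37 + 544² - 3*544))*12 = (-10 + (-37 + 295936 - 1632))*12 = (-10 + 294267)*12 = 294257*12 = 3531084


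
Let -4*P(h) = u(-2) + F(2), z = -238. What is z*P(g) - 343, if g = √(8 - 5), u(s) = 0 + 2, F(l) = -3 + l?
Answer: -567/2 ≈ -283.50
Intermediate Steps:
u(s) = 2
g = √3 ≈ 1.7320
P(h) = -¼ (P(h) = -(2 + (-3 + 2))/4 = -(2 - 1)/4 = -¼*1 = -¼)
z*P(g) - 343 = -238*(-¼) - 343 = 119/2 - 343 = -567/2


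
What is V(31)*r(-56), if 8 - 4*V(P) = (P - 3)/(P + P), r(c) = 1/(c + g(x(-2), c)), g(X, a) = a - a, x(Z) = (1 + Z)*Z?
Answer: -117/3472 ≈ -0.033698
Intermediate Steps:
x(Z) = Z*(1 + Z)
g(X, a) = 0
r(c) = 1/c (r(c) = 1/(c + 0) = 1/c)
V(P) = 2 - (-3 + P)/(8*P) (V(P) = 2 - (P - 3)/(4*(P + P)) = 2 - (-3 + P)/(4*(2*P)) = 2 - (-3 + P)*1/(2*P)/4 = 2 - (-3 + P)/(8*P))
V(31)*r(-56) = ((3/8)*(1 + 5*31)/31)/(-56) = ((3/8)*(1/31)*(1 + 155))*(-1/56) = ((3/8)*(1/31)*156)*(-1/56) = (117/62)*(-1/56) = -117/3472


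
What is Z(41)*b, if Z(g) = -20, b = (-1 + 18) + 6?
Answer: -460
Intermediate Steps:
b = 23 (b = 17 + 6 = 23)
Z(41)*b = -20*23 = -460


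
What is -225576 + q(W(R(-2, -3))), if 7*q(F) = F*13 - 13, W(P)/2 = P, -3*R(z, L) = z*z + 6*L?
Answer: -4736771/21 ≈ -2.2556e+5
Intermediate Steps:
R(z, L) = -2*L - z²/3 (R(z, L) = -(z*z + 6*L)/3 = -(z² + 6*L)/3 = -2*L - z²/3)
W(P) = 2*P
q(F) = -13/7 + 13*F/7 (q(F) = (F*13 - 13)/7 = (13*F - 13)/7 = (-13 + 13*F)/7 = -13/7 + 13*F/7)
-225576 + q(W(R(-2, -3))) = -225576 + (-13/7 + 13*(2*(-2*(-3) - ⅓*(-2)²))/7) = -225576 + (-13/7 + 13*(2*(6 - ⅓*4))/7) = -225576 + (-13/7 + 13*(2*(6 - 4/3))/7) = -225576 + (-13/7 + 13*(2*(14/3))/7) = -225576 + (-13/7 + (13/7)*(28/3)) = -225576 + (-13/7 + 52/3) = -225576 + 325/21 = -4736771/21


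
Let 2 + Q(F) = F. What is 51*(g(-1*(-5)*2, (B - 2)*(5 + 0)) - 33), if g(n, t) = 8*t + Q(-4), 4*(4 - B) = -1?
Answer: 2601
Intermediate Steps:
B = 17/4 (B = 4 - ¼*(-1) = 4 + ¼ = 17/4 ≈ 4.2500)
Q(F) = -2 + F
g(n, t) = -6 + 8*t (g(n, t) = 8*t + (-2 - 4) = 8*t - 6 = -6 + 8*t)
51*(g(-1*(-5)*2, (B - 2)*(5 + 0)) - 33) = 51*((-6 + 8*((17/4 - 2)*(5 + 0))) - 33) = 51*((-6 + 8*((9/4)*5)) - 33) = 51*((-6 + 8*(45/4)) - 33) = 51*((-6 + 90) - 33) = 51*(84 - 33) = 51*51 = 2601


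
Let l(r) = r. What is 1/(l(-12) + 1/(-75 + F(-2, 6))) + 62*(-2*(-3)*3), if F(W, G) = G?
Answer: 925095/829 ≈ 1115.9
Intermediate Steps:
1/(l(-12) + 1/(-75 + F(-2, 6))) + 62*(-2*(-3)*3) = 1/(-12 + 1/(-75 + 6)) + 62*(-2*(-3)*3) = 1/(-12 + 1/(-69)) + 62*(6*3) = 1/(-12 - 1/69) + 62*18 = 1/(-829/69) + 1116 = -69/829 + 1116 = 925095/829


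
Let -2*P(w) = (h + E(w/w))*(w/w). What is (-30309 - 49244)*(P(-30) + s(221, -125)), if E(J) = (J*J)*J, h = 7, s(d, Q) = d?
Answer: -17263001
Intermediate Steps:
E(J) = J³ (E(J) = J²*J = J³)
P(w) = -4 (P(w) = -(7 + (w/w)³)*w/w/2 = -(7 + 1³)/2 = -(7 + 1)/2 = -4)
(-30309 - 49244)*(P(-30) + s(221, -125)) = (-30309 - 49244)*(-4 + 221) = -79553*217 = -17263001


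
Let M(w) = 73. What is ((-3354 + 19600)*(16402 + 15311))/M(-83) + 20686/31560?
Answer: 8130005055479/1151940 ≈ 7.0577e+6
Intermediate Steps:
((-3354 + 19600)*(16402 + 15311))/M(-83) + 20686/31560 = ((-3354 + 19600)*(16402 + 15311))/73 + 20686/31560 = (16246*31713)*(1/73) + 20686*(1/31560) = 515209398*(1/73) + 10343/15780 = 515209398/73 + 10343/15780 = 8130005055479/1151940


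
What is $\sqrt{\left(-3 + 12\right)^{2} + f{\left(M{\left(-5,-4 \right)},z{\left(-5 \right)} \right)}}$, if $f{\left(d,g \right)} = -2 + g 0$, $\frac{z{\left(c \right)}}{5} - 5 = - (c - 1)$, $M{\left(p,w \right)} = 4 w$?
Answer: $\sqrt{79} \approx 8.8882$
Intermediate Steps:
$z{\left(c \right)} = 30 - 5 c$ ($z{\left(c \right)} = 25 + 5 \left(- (c - 1)\right) = 25 + 5 \left(- (-1 + c)\right) = 25 + 5 \left(1 - c\right) = 25 - \left(-5 + 5 c\right) = 30 - 5 c$)
$f{\left(d,g \right)} = -2$ ($f{\left(d,g \right)} = -2 + 0 = -2$)
$\sqrt{\left(-3 + 12\right)^{2} + f{\left(M{\left(-5,-4 \right)},z{\left(-5 \right)} \right)}} = \sqrt{\left(-3 + 12\right)^{2} - 2} = \sqrt{9^{2} - 2} = \sqrt{81 - 2} = \sqrt{79}$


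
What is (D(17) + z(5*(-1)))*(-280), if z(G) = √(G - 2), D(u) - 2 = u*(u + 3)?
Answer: -95760 - 280*I*√7 ≈ -95760.0 - 740.81*I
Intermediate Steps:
D(u) = 2 + u*(3 + u) (D(u) = 2 + u*(u + 3) = 2 + u*(3 + u))
z(G) = √(-2 + G)
(D(17) + z(5*(-1)))*(-280) = ((2 + 17² + 3*17) + √(-2 + 5*(-1)))*(-280) = ((2 + 289 + 51) + √(-2 - 5))*(-280) = (342 + √(-7))*(-280) = (342 + I*√7)*(-280) = -95760 - 280*I*√7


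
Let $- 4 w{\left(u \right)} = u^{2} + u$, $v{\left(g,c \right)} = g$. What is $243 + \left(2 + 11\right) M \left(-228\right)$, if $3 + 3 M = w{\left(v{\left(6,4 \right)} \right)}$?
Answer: $13581$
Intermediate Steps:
$w{\left(u \right)} = - \frac{u}{4} - \frac{u^{2}}{4}$ ($w{\left(u \right)} = - \frac{u^{2} + u}{4} = - \frac{u + u^{2}}{4} = - \frac{u}{4} - \frac{u^{2}}{4}$)
$M = - \frac{9}{2}$ ($M = -1 + \frac{\left(- \frac{1}{4}\right) 6 \left(1 + 6\right)}{3} = -1 + \frac{\left(- \frac{1}{4}\right) 6 \cdot 7}{3} = -1 + \frac{1}{3} \left(- \frac{21}{2}\right) = -1 - \frac{7}{2} = - \frac{9}{2} \approx -4.5$)
$243 + \left(2 + 11\right) M \left(-228\right) = 243 + \left(2 + 11\right) \left(- \frac{9}{2}\right) \left(-228\right) = 243 + 13 \left(- \frac{9}{2}\right) \left(-228\right) = 243 - -13338 = 243 + 13338 = 13581$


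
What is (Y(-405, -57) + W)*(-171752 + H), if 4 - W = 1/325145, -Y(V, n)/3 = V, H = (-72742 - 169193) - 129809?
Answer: -215415592891984/325145 ≈ -6.6252e+8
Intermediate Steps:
H = -371744 (H = -241935 - 129809 = -371744)
Y(V, n) = -3*V
W = 1300579/325145 (W = 4 - 1/325145 = 1300579/325145 ≈ 4.0000)
(Y(-405, -57) + W)*(-171752 + H) = (-3*(-405) + 1300579/325145)*(-171752 - 371744) = (1215 + 1300579/325145)*(-543496) = (396351754/325145)*(-543496) = -215415592891984/325145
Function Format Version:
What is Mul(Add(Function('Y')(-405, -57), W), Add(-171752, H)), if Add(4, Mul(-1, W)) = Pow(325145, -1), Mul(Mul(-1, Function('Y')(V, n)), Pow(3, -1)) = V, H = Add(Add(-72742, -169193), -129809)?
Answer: Rational(-215415592891984, 325145) ≈ -6.6252e+8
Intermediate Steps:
H = -371744 (H = Add(-241935, -129809) = -371744)
Function('Y')(V, n) = Mul(-3, V)
W = Rational(1300579, 325145) (W = Add(4, Mul(-1, Pow(325145, -1))) = Add(4, Mul(-1, Rational(1, 325145))) = Add(4, Rational(-1, 325145)) = Rational(1300579, 325145) ≈ 4.0000)
Mul(Add(Function('Y')(-405, -57), W), Add(-171752, H)) = Mul(Add(Mul(-3, -405), Rational(1300579, 325145)), Add(-171752, -371744)) = Mul(Add(1215, Rational(1300579, 325145)), -543496) = Mul(Rational(396351754, 325145), -543496) = Rational(-215415592891984, 325145)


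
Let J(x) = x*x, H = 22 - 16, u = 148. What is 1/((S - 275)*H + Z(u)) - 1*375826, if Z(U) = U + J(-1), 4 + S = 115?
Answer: -313814711/835 ≈ -3.7583e+5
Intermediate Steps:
H = 6
S = 111 (S = -4 + 115 = 111)
J(x) = x²
Z(U) = 1 + U (Z(U) = U + (-1)² = U + 1 = 1 + U)
1/((S - 275)*H + Z(u)) - 1*375826 = 1/((111 - 275)*6 + (1 + 148)) - 1*375826 = 1/(-164*6 + 149) - 375826 = 1/(-984 + 149) - 375826 = 1/(-835) - 375826 = -1/835 - 375826 = -313814711/835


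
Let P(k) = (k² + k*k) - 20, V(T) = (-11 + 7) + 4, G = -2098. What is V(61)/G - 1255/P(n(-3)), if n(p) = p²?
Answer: -1255/142 ≈ -8.8380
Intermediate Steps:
V(T) = 0 (V(T) = -4 + 4 = 0)
P(k) = -20 + 2*k² (P(k) = (k² + k²) - 20 = 2*k² - 20 = -20 + 2*k²)
V(61)/G - 1255/P(n(-3)) = 0/(-2098) - 1255/(-20 + 2*((-3)²)²) = 0*(-1/2098) - 1255/(-20 + 2*9²) = 0 - 1255/(-20 + 2*81) = 0 - 1255/(-20 + 162) = 0 - 1255/142 = -1255/142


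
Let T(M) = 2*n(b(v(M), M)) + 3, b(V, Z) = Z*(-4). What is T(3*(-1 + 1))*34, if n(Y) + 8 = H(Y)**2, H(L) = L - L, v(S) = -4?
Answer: -442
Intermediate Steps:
H(L) = 0
b(V, Z) = -4*Z
n(Y) = -8 (n(Y) = -8 + 0**2 = -8 + 0 = -8)
T(M) = -13 (T(M) = 2*(-8) + 3 = -16 + 3 = -13)
T(3*(-1 + 1))*34 = -13*34 = -442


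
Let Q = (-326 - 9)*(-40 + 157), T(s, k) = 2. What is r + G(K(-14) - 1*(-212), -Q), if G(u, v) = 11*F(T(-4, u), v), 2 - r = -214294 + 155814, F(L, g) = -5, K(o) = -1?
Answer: 58427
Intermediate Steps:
Q = -39195 (Q = -335*117 = -39195)
r = 58482 (r = 2 - (-214294 + 155814) = 2 - 1*(-58480) = 2 + 58480 = 58482)
G(u, v) = -55 (G(u, v) = 11*(-5) = -55)
r + G(K(-14) - 1*(-212), -Q) = 58482 - 55 = 58427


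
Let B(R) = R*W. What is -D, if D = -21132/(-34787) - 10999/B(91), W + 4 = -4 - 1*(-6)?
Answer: -386468237/6331234 ≈ -61.042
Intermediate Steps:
W = -2 (W = -4 + (-4 - 1*(-6)) = -4 + (-4 + 6) = -4 + 2 = -2)
B(R) = -2*R (B(R) = R*(-2) = -2*R)
D = 386468237/6331234 (D = -21132/(-34787) - 10999/((-2*91)) = -21132*(-1/34787) - 10999/(-182) = 21132/34787 - 10999*(-1/182) = 21132/34787 + 10999/182 = 386468237/6331234 ≈ 61.042)
-D = -1*386468237/6331234 = -386468237/6331234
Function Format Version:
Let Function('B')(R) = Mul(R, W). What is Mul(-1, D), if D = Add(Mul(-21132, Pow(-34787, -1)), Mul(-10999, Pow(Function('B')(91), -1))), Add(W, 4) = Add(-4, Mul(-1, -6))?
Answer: Rational(-386468237, 6331234) ≈ -61.042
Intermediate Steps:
W = -2 (W = Add(-4, Add(-4, Mul(-1, -6))) = Add(-4, Add(-4, 6)) = Add(-4, 2) = -2)
Function('B')(R) = Mul(-2, R) (Function('B')(R) = Mul(R, -2) = Mul(-2, R))
D = Rational(386468237, 6331234) (D = Add(Mul(-21132, Pow(-34787, -1)), Mul(-10999, Pow(Mul(-2, 91), -1))) = Add(Mul(-21132, Rational(-1, 34787)), Mul(-10999, Pow(-182, -1))) = Add(Rational(21132, 34787), Mul(-10999, Rational(-1, 182))) = Add(Rational(21132, 34787), Rational(10999, 182)) = Rational(386468237, 6331234) ≈ 61.042)
Mul(-1, D) = Mul(-1, Rational(386468237, 6331234)) = Rational(-386468237, 6331234)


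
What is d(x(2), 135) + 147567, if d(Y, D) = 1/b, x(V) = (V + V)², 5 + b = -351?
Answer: 52533851/356 ≈ 1.4757e+5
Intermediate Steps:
b = -356 (b = -5 - 351 = -356)
x(V) = 4*V² (x(V) = (2*V)² = 4*V²)
d(Y, D) = -1/356 (d(Y, D) = 1/(-356) = -1/356)
d(x(2), 135) + 147567 = -1/356 + 147567 = 52533851/356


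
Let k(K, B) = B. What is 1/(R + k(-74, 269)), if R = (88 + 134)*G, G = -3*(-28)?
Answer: 1/18917 ≈ 5.2863e-5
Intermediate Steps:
G = 84
R = 18648 (R = (88 + 134)*84 = 222*84 = 18648)
1/(R + k(-74, 269)) = 1/(18648 + 269) = 1/18917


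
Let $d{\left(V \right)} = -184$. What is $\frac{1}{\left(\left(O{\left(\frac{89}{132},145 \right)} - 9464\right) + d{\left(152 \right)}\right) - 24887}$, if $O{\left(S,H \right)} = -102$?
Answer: $- \frac{1}{34637} \approx -2.8871 \cdot 10^{-5}$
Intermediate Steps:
$\frac{1}{\left(\left(O{\left(\frac{89}{132},145 \right)} - 9464\right) + d{\left(152 \right)}\right) - 24887} = \frac{1}{\left(\left(-102 - 9464\right) - 184\right) - 24887} = \frac{1}{\left(-9566 - 184\right) - 24887} = \frac{1}{-9750 - 24887} = \frac{1}{-34637} = - \frac{1}{34637}$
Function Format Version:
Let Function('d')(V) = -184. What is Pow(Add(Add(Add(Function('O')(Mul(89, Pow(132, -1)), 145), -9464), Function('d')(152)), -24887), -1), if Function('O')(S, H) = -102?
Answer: Rational(-1, 34637) ≈ -2.8871e-5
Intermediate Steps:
Pow(Add(Add(Add(Function('O')(Mul(89, Pow(132, -1)), 145), -9464), Function('d')(152)), -24887), -1) = Pow(Add(Add(Add(-102, -9464), -184), -24887), -1) = Pow(Add(Add(-9566, -184), -24887), -1) = Pow(Add(-9750, -24887), -1) = Pow(-34637, -1) = Rational(-1, 34637)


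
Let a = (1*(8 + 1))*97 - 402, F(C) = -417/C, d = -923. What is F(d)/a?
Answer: 139/144911 ≈ 0.00095921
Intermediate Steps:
a = 471 (a = (1*9)*97 - 402 = 9*97 - 402 = 873 - 402 = 471)
F(d)/a = -417/(-923)/471 = -417*(-1/923)*(1/471) = (417/923)*(1/471) = 139/144911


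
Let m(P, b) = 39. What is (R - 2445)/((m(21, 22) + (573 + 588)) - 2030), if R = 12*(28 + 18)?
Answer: 1893/830 ≈ 2.2807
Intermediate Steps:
R = 552 (R = 12*46 = 552)
(R - 2445)/((m(21, 22) + (573 + 588)) - 2030) = (552 - 2445)/((39 + (573 + 588)) - 2030) = -1893/((39 + 1161) - 2030) = -1893/(1200 - 2030) = -1893/(-830) = -1893*(-1/830) = 1893/830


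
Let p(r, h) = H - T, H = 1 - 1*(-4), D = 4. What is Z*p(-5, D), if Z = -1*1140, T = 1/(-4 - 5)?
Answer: -17480/3 ≈ -5826.7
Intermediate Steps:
T = -1/9 (T = 1/(-9) = -1/9 ≈ -0.11111)
Z = -1140
H = 5 (H = 1 + 4 = 5)
p(r, h) = 46/9 (p(r, h) = 5 - 1*(-1/9) = 5 + 1/9 = 46/9)
Z*p(-5, D) = -1140*46/9 = -17480/3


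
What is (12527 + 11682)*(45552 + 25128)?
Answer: 1711092120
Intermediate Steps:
(12527 + 11682)*(45552 + 25128) = 24209*70680 = 1711092120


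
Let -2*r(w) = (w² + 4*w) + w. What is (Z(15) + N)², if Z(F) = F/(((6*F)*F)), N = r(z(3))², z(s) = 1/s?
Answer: 421201/656100 ≈ 0.64198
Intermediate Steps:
r(w) = -5*w/2 - w²/2 (r(w) = -((w² + 4*w) + w)/2 = -(w² + 5*w)/2 = -5*w/2 - w²/2)
N = 64/81 (N = (-½*(5 + 1/3)/3)² = (-½*⅓*(5 + ⅓))² = (-½*⅓*16/3)² = (-8/9)² = 64/81 ≈ 0.79012)
Z(F) = 1/(6*F) (Z(F) = F/((6*F²)) = F*(1/(6*F²)) = 1/(6*F))
(Z(15) + N)² = ((⅙)/15 + 64/81)² = ((⅙)*(1/15) + 64/81)² = (1/90 + 64/81)² = (649/810)² = 421201/656100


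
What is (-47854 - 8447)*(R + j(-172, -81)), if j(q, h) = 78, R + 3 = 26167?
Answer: -1477450842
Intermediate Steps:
R = 26164 (R = -3 + 26167 = 26164)
(-47854 - 8447)*(R + j(-172, -81)) = (-47854 - 8447)*(26164 + 78) = -56301*26242 = -1477450842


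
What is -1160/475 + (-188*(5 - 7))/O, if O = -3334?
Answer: -404604/158365 ≈ -2.5549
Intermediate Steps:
-1160/475 + (-188*(5 - 7))/O = -1160/475 - 188*(5 - 7)/(-3334) = -1160*1/475 - 188*(-2)*(-1/3334) = -232/95 + 376*(-1/3334) = -232/95 - 188/1667 = -404604/158365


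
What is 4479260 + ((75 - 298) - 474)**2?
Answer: 4965069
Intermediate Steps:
4479260 + ((75 - 298) - 474)**2 = 4479260 + (-223 - 474)**2 = 4479260 + (-697)**2 = 4479260 + 485809 = 4965069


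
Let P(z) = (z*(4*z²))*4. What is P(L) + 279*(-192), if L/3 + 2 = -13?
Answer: -1511568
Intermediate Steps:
L = -45 (L = -6 + 3*(-13) = -6 - 39 = -45)
P(z) = 16*z³ (P(z) = (4*z³)*4 = 16*z³)
P(L) + 279*(-192) = 16*(-45)³ + 279*(-192) = 16*(-91125) - 53568 = -1458000 - 53568 = -1511568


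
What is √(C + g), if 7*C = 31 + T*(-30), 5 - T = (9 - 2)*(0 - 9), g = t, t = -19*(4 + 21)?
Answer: I*√762 ≈ 27.604*I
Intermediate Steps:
t = -475 (t = -19*25 = -475)
g = -475
T = 68 (T = 5 - (9 - 2)*(0 - 9) = 5 - 7*(-9) = 5 - 1*(-63) = 5 + 63 = 68)
C = -287 (C = (31 + 68*(-30))/7 = (31 - 2040)/7 = (⅐)*(-2009) = -287)
√(C + g) = √(-287 - 475) = √(-762) = I*√762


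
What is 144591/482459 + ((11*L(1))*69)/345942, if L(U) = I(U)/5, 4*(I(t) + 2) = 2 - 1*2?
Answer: 41561354308/139085692815 ≈ 0.29882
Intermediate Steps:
I(t) = -2 (I(t) = -2 + (2 - 1*2)/4 = -2 + (2 - 2)/4 = -2 + (1/4)*0 = -2 + 0 = -2)
L(U) = -2/5
144591/482459 + ((11*L(1))*69)/345942 = 144591/482459 + ((11*(-2/5))*69)/345942 = 144591*(1/482459) - 22/5*69*(1/345942) = 144591/482459 - 1518/5*1/345942 = 144591/482459 - 253/288285 = 41561354308/139085692815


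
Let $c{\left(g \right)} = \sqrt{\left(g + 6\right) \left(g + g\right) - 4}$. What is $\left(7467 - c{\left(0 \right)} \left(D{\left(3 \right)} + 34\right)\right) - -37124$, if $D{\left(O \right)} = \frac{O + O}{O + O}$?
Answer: $44591 - 70 i \approx 44591.0 - 70.0 i$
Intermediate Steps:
$D{\left(O \right)} = 1$ ($D{\left(O \right)} = \frac{2 O}{2 O} = 2 O \frac{1}{2 O} = 1$)
$c{\left(g \right)} = \sqrt{-4 + 2 g \left(6 + g\right)}$ ($c{\left(g \right)} = \sqrt{\left(6 + g\right) 2 g - 4} = \sqrt{2 g \left(6 + g\right) - 4} = \sqrt{-4 + 2 g \left(6 + g\right)}$)
$\left(7467 - c{\left(0 \right)} \left(D{\left(3 \right)} + 34\right)\right) - -37124 = \left(7467 - \sqrt{-4 + 2 \cdot 0^{2} + 12 \cdot 0} \left(1 + 34\right)\right) - -37124 = \left(7467 - \sqrt{-4 + 2 \cdot 0 + 0} \cdot 35\right) + 37124 = \left(7467 - \sqrt{-4 + 0 + 0} \cdot 35\right) + 37124 = \left(7467 - \sqrt{-4} \cdot 35\right) + 37124 = \left(7467 - 2 i 35\right) + 37124 = \left(7467 - 70 i\right) + 37124 = 44591 - 70 i$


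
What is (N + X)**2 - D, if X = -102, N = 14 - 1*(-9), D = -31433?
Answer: 37674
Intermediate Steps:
N = 23 (N = 14 + 9 = 23)
(N + X)**2 - D = (23 - 102)**2 - 1*(-31433) = (-79)**2 + 31433 = 6241 + 31433 = 37674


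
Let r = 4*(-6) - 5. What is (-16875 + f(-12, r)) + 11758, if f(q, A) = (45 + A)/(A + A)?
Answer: -148401/29 ≈ -5117.3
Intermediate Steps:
r = -29 (r = -24 - 5 = -29)
f(q, A) = (45 + A)/(2*A) (f(q, A) = (45 + A)/((2*A)) = (45 + A)*(1/(2*A)) = (45 + A)/(2*A))
(-16875 + f(-12, r)) + 11758 = (-16875 + (1/2)*(45 - 29)/(-29)) + 11758 = (-16875 + (1/2)*(-1/29)*16) + 11758 = (-16875 - 8/29) + 11758 = -489383/29 + 11758 = -148401/29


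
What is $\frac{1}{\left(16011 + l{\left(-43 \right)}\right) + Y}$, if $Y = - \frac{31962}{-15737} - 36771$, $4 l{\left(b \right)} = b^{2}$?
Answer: $- \frac{62948}{1277574919} \approx -4.9271 \cdot 10^{-5}$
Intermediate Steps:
$l{\left(b \right)} = \frac{b^{2}}{4}$
$Y = - \frac{578633265}{15737}$ ($Y = \left(-31962\right) \left(- \frac{1}{15737}\right) - 36771 = \frac{31962}{15737} - 36771 = - \frac{578633265}{15737} \approx -36769.0$)
$\frac{1}{\left(16011 + l{\left(-43 \right)}\right) + Y} = \frac{1}{\left(16011 + \frac{\left(-43\right)^{2}}{4}\right) - \frac{578633265}{15737}} = \frac{1}{\left(16011 + \frac{1}{4} \cdot 1849\right) - \frac{578633265}{15737}} = \frac{1}{\left(16011 + \frac{1849}{4}\right) - \frac{578633265}{15737}} = \frac{1}{\frac{65893}{4} - \frac{578633265}{15737}} = \frac{1}{- \frac{1277574919}{62948}} = - \frac{62948}{1277574919}$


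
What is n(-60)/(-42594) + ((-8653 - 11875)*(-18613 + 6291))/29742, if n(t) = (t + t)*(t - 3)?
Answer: 897813146332/105569229 ≈ 8504.5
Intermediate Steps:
n(t) = 2*t*(-3 + t) (n(t) = (2*t)*(-3 + t) = 2*t*(-3 + t))
n(-60)/(-42594) + ((-8653 - 11875)*(-18613 + 6291))/29742 = (2*(-60)*(-3 - 60))/(-42594) + ((-8653 - 11875)*(-18613 + 6291))/29742 = (2*(-60)*(-63))*(-1/42594) - 20528*(-12322)*(1/29742) = 7560*(-1/42594) + 252946016*(1/29742) = -1260/7099 + 126473008/14871 = 897813146332/105569229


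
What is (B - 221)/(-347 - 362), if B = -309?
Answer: 530/709 ≈ 0.74753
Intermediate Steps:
(B - 221)/(-347 - 362) = (-309 - 221)/(-347 - 362) = -530/(-709) = -530*(-1/709) = 530/709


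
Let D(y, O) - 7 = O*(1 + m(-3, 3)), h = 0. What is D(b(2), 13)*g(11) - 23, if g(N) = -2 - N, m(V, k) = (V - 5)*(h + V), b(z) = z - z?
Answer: -4339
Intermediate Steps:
b(z) = 0
m(V, k) = V*(-5 + V) (m(V, k) = (V - 5)*(0 + V) = (-5 + V)*V = V*(-5 + V))
D(y, O) = 7 + 25*O (D(y, O) = 7 + O*(1 - 3*(-5 - 3)) = 7 + O*(1 - 3*(-8)) = 7 + O*(1 + 24) = 7 + O*25 = 7 + 25*O)
D(b(2), 13)*g(11) - 23 = (7 + 25*13)*(-2 - 1*11) - 23 = (7 + 325)*(-2 - 11) - 23 = 332*(-13) - 23 = -4316 - 23 = -4339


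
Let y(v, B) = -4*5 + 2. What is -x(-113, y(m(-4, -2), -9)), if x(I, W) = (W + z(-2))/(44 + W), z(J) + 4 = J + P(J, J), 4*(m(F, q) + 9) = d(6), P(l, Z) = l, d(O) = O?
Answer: 1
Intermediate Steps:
m(F, q) = -15/2 (m(F, q) = -9 + (1/4)*6 = -9 + 3/2 = -15/2)
y(v, B) = -18 (y(v, B) = -20 + 2 = -18)
z(J) = -4 + 2*J (z(J) = -4 + (J + J) = -4 + 2*J)
x(I, W) = (-8 + W)/(44 + W) (x(I, W) = (W + (-4 + 2*(-2)))/(44 + W) = (W + (-4 - 4))/(44 + W) = (W - 8)/(44 + W) = (-8 + W)/(44 + W))
-x(-113, y(m(-4, -2), -9)) = -(-8 - 18)/(44 - 18) = -(-26)/26 = -1*(-1) = 1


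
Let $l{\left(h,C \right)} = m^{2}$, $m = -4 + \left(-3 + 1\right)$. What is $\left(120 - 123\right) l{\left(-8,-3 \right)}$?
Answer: $-108$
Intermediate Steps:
$m = -6$ ($m = -4 - 2 = -6$)
$l{\left(h,C \right)} = 36$ ($l{\left(h,C \right)} = \left(-6\right)^{2} = 36$)
$\left(120 - 123\right) l{\left(-8,-3 \right)} = \left(120 - 123\right) 36 = \left(-3\right) 36 = -108$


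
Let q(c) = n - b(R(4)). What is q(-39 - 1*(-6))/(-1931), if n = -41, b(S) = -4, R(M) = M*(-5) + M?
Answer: 37/1931 ≈ 0.019161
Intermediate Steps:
R(M) = -4*M (R(M) = -5*M + M = -4*M)
q(c) = -37 (q(c) = -41 - 1*(-4) = -41 + 4 = -37)
q(-39 - 1*(-6))/(-1931) = -37/(-1931) = -37*(-1/1931) = 37/1931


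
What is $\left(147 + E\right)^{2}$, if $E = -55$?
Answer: $8464$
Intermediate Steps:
$\left(147 + E\right)^{2} = \left(147 - 55\right)^{2} = 92^{2} = 8464$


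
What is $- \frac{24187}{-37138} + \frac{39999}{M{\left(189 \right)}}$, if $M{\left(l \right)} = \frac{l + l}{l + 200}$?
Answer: $\frac{48155164667}{1169847} \approx 41164.0$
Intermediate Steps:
$M{\left(l \right)} = \frac{2 l}{200 + l}$
$- \frac{24187}{-37138} + \frac{39999}{M{\left(189 \right)}} = - \frac{24187}{-37138} + \frac{39999}{2 \cdot 189 \frac{1}{200 + 189}} = \left(-24187\right) \left(- \frac{1}{37138}\right) + \frac{39999}{2 \cdot 189 \cdot \frac{1}{389}} = \frac{24187}{37138} + \frac{39999}{2 \cdot 189 \cdot \frac{1}{389}} = \frac{24187}{37138} + \frac{39999}{\frac{378}{389}} = \frac{24187}{37138} + 39999 \cdot \frac{389}{378} = \frac{24187}{37138} + \frac{5186537}{126} = \frac{48155164667}{1169847}$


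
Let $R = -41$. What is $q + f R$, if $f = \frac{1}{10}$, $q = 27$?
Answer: $\frac{229}{10} \approx 22.9$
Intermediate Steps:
$f = \frac{1}{10} \approx 0.1$
$q + f R = 27 + \frac{1}{10} \left(-41\right) = 27 - \frac{41}{10} = \frac{229}{10}$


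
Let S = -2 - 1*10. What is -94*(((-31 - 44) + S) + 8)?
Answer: 7426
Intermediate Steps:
S = -12 (S = -2 - 10 = -12)
-94*(((-31 - 44) + S) + 8) = -94*(((-31 - 44) - 12) + 8) = -94*((-75 - 12) + 8) = -94*(-87 + 8) = -94*(-79) = 7426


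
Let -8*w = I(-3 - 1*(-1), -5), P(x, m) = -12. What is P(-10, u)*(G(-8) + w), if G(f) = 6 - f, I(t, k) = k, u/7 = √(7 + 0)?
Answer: -351/2 ≈ -175.50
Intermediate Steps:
u = 7*√7 (u = 7*√(7 + 0) = 7*√7 ≈ 18.520)
w = 5/8 (w = -⅛*(-5) = 5/8 ≈ 0.62500)
P(-10, u)*(G(-8) + w) = -12*((6 - 1*(-8)) + 5/8) = -12*((6 + 8) + 5/8) = -12*(14 + 5/8) = -12*117/8 = -351/2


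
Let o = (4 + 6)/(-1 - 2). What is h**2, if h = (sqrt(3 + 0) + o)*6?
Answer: 508 - 240*sqrt(3) ≈ 92.308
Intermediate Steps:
o = -10/3 (o = 10/(-3) = 10*(-1/3) = -10/3 ≈ -3.3333)
h = -20 + 6*sqrt(3) (h = (sqrt(3 + 0) - 10/3)*6 = (sqrt(3) - 10/3)*6 = (-10/3 + sqrt(3))*6 = -20 + 6*sqrt(3) ≈ -9.6077)
h**2 = (-20 + 6*sqrt(3))**2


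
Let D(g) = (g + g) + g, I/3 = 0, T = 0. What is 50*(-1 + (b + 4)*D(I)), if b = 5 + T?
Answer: -50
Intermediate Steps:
I = 0 (I = 3*0 = 0)
D(g) = 3*g (D(g) = 2*g + g = 3*g)
b = 5 (b = 5 + 0 = 5)
50*(-1 + (b + 4)*D(I)) = 50*(-1 + (5 + 4)*(3*0)) = 50*(-1 + 9*0) = 50*(-1 + 0) = 50*(-1) = -50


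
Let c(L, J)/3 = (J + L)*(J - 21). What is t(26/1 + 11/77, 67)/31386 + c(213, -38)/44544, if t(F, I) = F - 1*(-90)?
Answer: -376058621/543689216 ≈ -0.69168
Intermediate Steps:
c(L, J) = 3*(-21 + J)*(J + L) (c(L, J) = 3*((J + L)*(J - 21)) = 3*((J + L)*(-21 + J)) = 3*((-21 + J)*(J + L)) = 3*(-21 + J)*(J + L))
t(F, I) = 90 + F (t(F, I) = F + 90 = 90 + F)
t(26/1 + 11/77, 67)/31386 + c(213, -38)/44544 = (90 + (26/1 + 11/77))/31386 + (-63*(-38) - 63*213 + 3*(-38)² + 3*(-38)*213)/44544 = (90 + (26*1 + 11*(1/77)))*(1/31386) + (2394 - 13419 + 3*1444 - 24282)*(1/44544) = (90 + (26 + ⅐))*(1/31386) + (2394 - 13419 + 4332 - 24282)*(1/44544) = (90 + 183/7)*(1/31386) - 30975*1/44544 = (813/7)*(1/31386) - 10325/14848 = 271/73234 - 10325/14848 = -376058621/543689216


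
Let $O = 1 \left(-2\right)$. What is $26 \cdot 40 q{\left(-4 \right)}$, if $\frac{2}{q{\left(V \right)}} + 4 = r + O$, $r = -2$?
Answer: $-260$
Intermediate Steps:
$O = -2$
$q{\left(V \right)} = - \frac{1}{4}$ ($q{\left(V \right)} = \frac{2}{-4 - 4} = \frac{2}{-8} = 2 \left(- \frac{1}{8}\right) = - \frac{1}{4}$)
$26 \cdot 40 q{\left(-4 \right)} = 26 \cdot 40 \left(- \frac{1}{4}\right) = 1040 \left(- \frac{1}{4}\right) = -260$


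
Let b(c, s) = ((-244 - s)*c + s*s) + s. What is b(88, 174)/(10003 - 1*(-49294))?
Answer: -6334/59297 ≈ -0.10682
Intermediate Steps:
b(c, s) = s + s**2 + c*(-244 - s) (b(c, s) = (c*(-244 - s) + s**2) + s = (s**2 + c*(-244 - s)) + s = s + s**2 + c*(-244 - s))
b(88, 174)/(10003 - 1*(-49294)) = (174 + 174**2 - 244*88 - 1*88*174)/(10003 - 1*(-49294)) = (174 + 30276 - 21472 - 15312)/(10003 + 49294) = -6334/59297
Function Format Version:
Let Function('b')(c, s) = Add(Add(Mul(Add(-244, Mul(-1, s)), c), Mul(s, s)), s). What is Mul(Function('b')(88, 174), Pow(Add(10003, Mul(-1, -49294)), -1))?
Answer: Rational(-6334, 59297) ≈ -0.10682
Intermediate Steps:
Function('b')(c, s) = Add(s, Pow(s, 2), Mul(c, Add(-244, Mul(-1, s)))) (Function('b')(c, s) = Add(Add(Mul(c, Add(-244, Mul(-1, s))), Pow(s, 2)), s) = Add(Add(Pow(s, 2), Mul(c, Add(-244, Mul(-1, s)))), s) = Add(s, Pow(s, 2), Mul(c, Add(-244, Mul(-1, s)))))
Mul(Function('b')(88, 174), Pow(Add(10003, Mul(-1, -49294)), -1)) = Mul(Add(174, Pow(174, 2), Mul(-244, 88), Mul(-1, 88, 174)), Pow(Add(10003, Mul(-1, -49294)), -1)) = Mul(Add(174, 30276, -21472, -15312), Pow(Add(10003, 49294), -1)) = Mul(-6334, Pow(59297, -1)) = Mul(-6334, Rational(1, 59297)) = Rational(-6334, 59297)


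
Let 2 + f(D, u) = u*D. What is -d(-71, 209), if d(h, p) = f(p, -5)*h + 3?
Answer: -74340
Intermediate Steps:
f(D, u) = -2 + D*u (f(D, u) = -2 + u*D = -2 + D*u)
d(h, p) = 3 + h*(-2 - 5*p) (d(h, p) = (-2 + p*(-5))*h + 3 = (-2 - 5*p)*h + 3 = h*(-2 - 5*p) + 3 = 3 + h*(-2 - 5*p))
-d(-71, 209) = -(3 - 1*(-71)*(2 + 5*209)) = -(3 - 1*(-71)*(2 + 1045)) = -(3 - 1*(-71)*1047) = -(3 + 74337) = -1*74340 = -74340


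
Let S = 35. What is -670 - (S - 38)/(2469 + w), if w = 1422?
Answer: -868989/1297 ≈ -670.00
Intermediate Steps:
-670 - (S - 38)/(2469 + w) = -670 - (35 - 38)/(2469 + 1422) = -670 - (-3)/3891 = -670 - 1*(-1/1297) = -670 + 1/1297 = -868989/1297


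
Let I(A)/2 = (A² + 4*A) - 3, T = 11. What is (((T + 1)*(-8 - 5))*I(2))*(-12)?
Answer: 33696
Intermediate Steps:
I(A) = -6 + 2*A² + 8*A (I(A) = 2*((A² + 4*A) - 3) = 2*(-3 + A² + 4*A) = -6 + 2*A² + 8*A)
(((T + 1)*(-8 - 5))*I(2))*(-12) = (((11 + 1)*(-8 - 5))*(-6 + 2*2² + 8*2))*(-12) = ((12*(-13))*(-6 + 2*4 + 16))*(-12) = -156*(-6 + 8 + 16)*(-12) = -156*18*(-12) = -2808*(-12) = 33696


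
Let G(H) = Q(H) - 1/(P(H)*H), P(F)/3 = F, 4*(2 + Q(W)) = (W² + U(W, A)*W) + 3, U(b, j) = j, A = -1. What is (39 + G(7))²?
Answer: 804686689/345744 ≈ 2327.4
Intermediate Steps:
Q(W) = -5/4 - W/4 + W²/4 (Q(W) = -2 + ((W² - W) + 3)/4 = -2 + (3 + W² - W)/4 = -2 + (¾ - W/4 + W²/4) = -5/4 - W/4 + W²/4)
P(F) = 3*F
G(H) = -5/4 - 1/(3*H²) - H/4 + H²/4 (G(H) = (-5/4 - H/4 + H²/4) - 1/((3*H)*H) = (-5/4 - H/4 + H²/4) - 1/(3*H²) = -5/4 - 1/(3*H²) - H/4 + H²/4)
(39 + G(7))² = (39 + (1/12)*(-4 + 3*7²*(-5 + 7² - 1*7))/7²)² = (39 + (1/12)*(1/49)*(-4 + 3*49*(-5 + 49 - 7)))² = (39 + (1/12)*(1/49)*(-4 + 3*49*37))² = (39 + (1/12)*(1/49)*(-4 + 5439))² = (39 + (1/12)*(1/49)*5435)² = (39 + 5435/588)² = (28367/588)² = 804686689/345744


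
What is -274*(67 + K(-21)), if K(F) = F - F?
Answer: -18358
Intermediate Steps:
K(F) = 0
-274*(67 + K(-21)) = -274*(67 + 0) = -274*67 = -18358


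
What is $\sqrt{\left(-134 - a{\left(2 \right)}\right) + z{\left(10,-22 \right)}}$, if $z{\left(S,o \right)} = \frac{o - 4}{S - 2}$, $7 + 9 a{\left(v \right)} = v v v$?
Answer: $\frac{i \sqrt{4945}}{6} \approx 11.72 i$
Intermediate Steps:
$a{\left(v \right)} = - \frac{7}{9} + \frac{v^{3}}{9}$ ($a{\left(v \right)} = - \frac{7}{9} + \frac{v v v}{9} = - \frac{7}{9} + \frac{v^{2} v}{9} = - \frac{7}{9} + \frac{v^{3}}{9}$)
$z{\left(S,o \right)} = \frac{-4 + o}{-2 + S}$
$\sqrt{\left(-134 - a{\left(2 \right)}\right) + z{\left(10,-22 \right)}} = \sqrt{\left(-134 - \left(- \frac{7}{9} + \frac{2^{3}}{9}\right)\right) + \frac{-4 - 22}{-2 + 10}} = \sqrt{\left(-134 - \left(- \frac{7}{9} + \frac{1}{9} \cdot 8\right)\right) + \frac{1}{8} \left(-26\right)} = \sqrt{\left(-134 - \left(- \frac{7}{9} + \frac{8}{9}\right)\right) + \frac{1}{8} \left(-26\right)} = \sqrt{\left(-134 - \frac{1}{9}\right) - \frac{13}{4}} = \sqrt{- \frac{1207}{9} - \frac{13}{4}} = \sqrt{- \frac{4945}{36}} = \frac{i \sqrt{4945}}{6}$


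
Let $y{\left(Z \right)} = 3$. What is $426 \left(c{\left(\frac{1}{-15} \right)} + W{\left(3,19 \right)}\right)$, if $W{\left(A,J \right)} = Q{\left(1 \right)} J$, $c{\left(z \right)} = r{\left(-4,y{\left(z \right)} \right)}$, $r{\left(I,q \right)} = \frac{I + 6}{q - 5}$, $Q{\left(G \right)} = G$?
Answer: $7668$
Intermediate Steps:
$r{\left(I,q \right)} = \frac{6 + I}{-5 + q}$
$c{\left(z \right)} = -1$ ($c{\left(z \right)} = \frac{6 - 4}{-5 + 3} = \frac{1}{-2} \cdot 2 = \left(- \frac{1}{2}\right) 2 = -1$)
$W{\left(A,J \right)} = J$ ($W{\left(A,J \right)} = 1 J = J$)
$426 \left(c{\left(\frac{1}{-15} \right)} + W{\left(3,19 \right)}\right) = 426 \left(-1 + 19\right) = 426 \cdot 18 = 7668$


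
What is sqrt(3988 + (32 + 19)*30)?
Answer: sqrt(5518) ≈ 74.283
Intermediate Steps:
sqrt(3988 + (32 + 19)*30) = sqrt(3988 + 51*30) = sqrt(3988 + 1530) = sqrt(5518)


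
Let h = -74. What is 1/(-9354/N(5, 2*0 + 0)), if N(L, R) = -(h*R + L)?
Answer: 5/9354 ≈ 0.00053453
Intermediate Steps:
N(L, R) = -L + 74*R (N(L, R) = -(-74*R + L) = -(L - 74*R) = -L + 74*R)
1/(-9354/N(5, 2*0 + 0)) = 1/(-9354/(-1*5 + 74*(2*0 + 0))) = 1/(-9354/(-5 + 74*(0 + 0))) = 1/(-9354/(-5 + 74*0)) = 1/(-9354/(-5 + 0)) = 1/(-9354/(-5)) = 1/(-9354*(-⅕)) = 1/(9354/5) = 5/9354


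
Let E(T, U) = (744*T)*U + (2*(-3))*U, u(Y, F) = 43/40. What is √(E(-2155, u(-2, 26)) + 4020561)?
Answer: √229698555/10 ≈ 1515.6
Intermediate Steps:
u(Y, F) = 43/40 (u(Y, F) = 43*(1/40) = 43/40)
E(T, U) = -6*U + 744*T*U (E(T, U) = 744*T*U - 6*U = -6*U + 744*T*U)
√(E(-2155, u(-2, 26)) + 4020561) = √(6*(43/40)*(-1 + 124*(-2155)) + 4020561) = √(6*(43/40)*(-1 - 267220) + 4020561) = √(6*(43/40)*(-267221) + 4020561) = √(-34471509/20 + 4020561) = √(45939711/20) = √229698555/10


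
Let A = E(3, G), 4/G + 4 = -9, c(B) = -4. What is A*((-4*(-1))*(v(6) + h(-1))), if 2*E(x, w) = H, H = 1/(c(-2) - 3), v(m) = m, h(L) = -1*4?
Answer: -4/7 ≈ -0.57143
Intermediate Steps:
h(L) = -4
G = -4/13 (G = 4/(-4 - 9) = 4/(-13) = 4*(-1/13) = -4/13 ≈ -0.30769)
H = -1/7 (H = 1/(-4 - 3) = 1/(-7) = -1/7 ≈ -0.14286)
E(x, w) = -1/14 (E(x, w) = (1/2)*(-1/7) = -1/14)
A = -1/14 ≈ -0.071429
A*((-4*(-1))*(v(6) + h(-1))) = -(-4*(-1))*(6 - 4)/14 = -2*2/7 = -1/14*8 = -4/7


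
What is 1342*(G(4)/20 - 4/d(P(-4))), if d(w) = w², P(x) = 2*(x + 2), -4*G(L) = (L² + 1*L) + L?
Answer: -7381/10 ≈ -738.10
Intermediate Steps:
G(L) = -L/2 - L²/4 (G(L) = -((L² + 1*L) + L)/4 = -((L² + L) + L)/4 = -((L + L²) + L)/4 = -(L² + 2*L)/4 = -L/2 - L²/4)
P(x) = 4 + 2*x (P(x) = 2*(2 + x) = 4 + 2*x)
1342*(G(4)/20 - 4/d(P(-4))) = 1342*(-¼*4*(2 + 4)/20 - 4/(4 + 2*(-4))²) = 1342*(-¼*4*6*(1/20) - 4/(4 - 8)²) = 1342*(-6*1/20 - 4/((-4)²)) = 1342*(-3/10 - 4/16) = 1342*(-3/10 - 4*1/16) = 1342*(-3/10 - ¼) = 1342*(-11/20) = -7381/10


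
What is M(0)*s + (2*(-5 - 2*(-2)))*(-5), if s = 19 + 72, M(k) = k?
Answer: 10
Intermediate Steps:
s = 91
M(0)*s + (2*(-5 - 2*(-2)))*(-5) = 0*91 + (2*(-5 - 2*(-2)))*(-5) = 0 + (2*(-5 + 4))*(-5) = 0 + (2*(-1))*(-5) = 0 - 2*(-5) = 0 + 10 = 10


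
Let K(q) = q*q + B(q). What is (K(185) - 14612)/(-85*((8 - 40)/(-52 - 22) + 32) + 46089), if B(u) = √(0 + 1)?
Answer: 241906/534431 ≈ 0.45264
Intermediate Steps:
B(u) = 1 (B(u) = √1 = 1)
K(q) = 1 + q² (K(q) = q*q + 1 = q² + 1 = 1 + q²)
(K(185) - 14612)/(-85*((8 - 40)/(-52 - 22) + 32) + 46089) = ((1 + 185²) - 14612)/(-85*((8 - 40)/(-52 - 22) + 32) + 46089) = ((1 + 34225) - 14612)/(-85*(-32/(-74) + 32) + 46089) = (34226 - 14612)/(-85*(-32*(-1/74) + 32) + 46089) = 19614/(-85*(16/37 + 32) + 46089) = 19614/(-85*1200/37 + 46089) = 19614/(-102000/37 + 46089) = 19614/(1603293/37) = 19614*(37/1603293) = 241906/534431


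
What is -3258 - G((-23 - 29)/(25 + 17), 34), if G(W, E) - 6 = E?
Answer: -3298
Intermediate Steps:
G(W, E) = 6 + E
-3258 - G((-23 - 29)/(25 + 17), 34) = -3258 - (6 + 34) = -3258 - 1*40 = -3258 - 40 = -3298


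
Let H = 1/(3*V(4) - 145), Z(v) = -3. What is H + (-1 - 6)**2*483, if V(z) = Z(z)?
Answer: 3644717/154 ≈ 23667.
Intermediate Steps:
V(z) = -3
H = -1/154 (H = 1/(3*(-3) - 145) = 1/(-9 - 145) = 1/(-154) = -1/154 ≈ -0.0064935)
H + (-1 - 6)**2*483 = -1/154 + (-1 - 6)**2*483 = -1/154 + (-7)**2*483 = -1/154 + 49*483 = -1/154 + 23667 = 3644717/154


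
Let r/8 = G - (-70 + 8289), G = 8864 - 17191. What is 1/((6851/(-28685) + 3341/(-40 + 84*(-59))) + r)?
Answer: -143310260/18969822559861 ≈ -7.5546e-6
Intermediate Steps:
G = -8327
r = -132368 (r = 8*(-8327 - (-70 + 8289)) = 8*(-8327 - 1*8219) = 8*(-8327 - 8219) = 8*(-16546) = -132368)
1/((6851/(-28685) + 3341/(-40 + 84*(-59))) + r) = 1/((6851/(-28685) + 3341/(-40 + 84*(-59))) - 132368) = 1/((6851*(-1/28685) + 3341/(-40 - 4956)) - 132368) = 1/((-6851/28685 + 3341/(-4996)) - 132368) = 1/((-6851/28685 + 3341*(-1/4996)) - 132368) = 1/((-6851/28685 - 3341/4996) - 132368) = 1/(-130064181/143310260 - 132368) = 1/(-18969822559861/143310260) = -143310260/18969822559861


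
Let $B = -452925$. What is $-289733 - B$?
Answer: $163192$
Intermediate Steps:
$-289733 - B = -289733 - -452925 = -289733 + 452925 = 163192$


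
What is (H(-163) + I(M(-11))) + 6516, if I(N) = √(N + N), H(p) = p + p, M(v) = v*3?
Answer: 6190 + I*√66 ≈ 6190.0 + 8.124*I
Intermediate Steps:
M(v) = 3*v
H(p) = 2*p
I(N) = √2*√N (I(N) = √(2*N) = √2*√N)
(H(-163) + I(M(-11))) + 6516 = (2*(-163) + √2*√(3*(-11))) + 6516 = (-326 + √2*√(-33)) + 6516 = (-326 + √2*(I*√33)) + 6516 = (-326 + I*√66) + 6516 = 6190 + I*√66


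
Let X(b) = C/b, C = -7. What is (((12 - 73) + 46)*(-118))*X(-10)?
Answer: 1239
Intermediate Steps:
X(b) = -7/b
(((12 - 73) + 46)*(-118))*X(-10) = (((12 - 73) + 46)*(-118))*(-7/(-10)) = ((-61 + 46)*(-118))*(-7*(-1/10)) = -15*(-118)*(7/10) = 1770*(7/10) = 1239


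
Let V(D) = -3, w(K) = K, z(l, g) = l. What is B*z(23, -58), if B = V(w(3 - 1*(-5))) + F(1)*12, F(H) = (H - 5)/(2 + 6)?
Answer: -207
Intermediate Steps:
F(H) = -5/8 + H/8 (F(H) = (-5 + H)/8 = (-5 + H)*(⅛) = -5/8 + H/8)
B = -9 (B = -3 + (-5/8 + (⅛)*1)*12 = -3 + (-5/8 + ⅛)*12 = -3 - ½*12 = -3 - 6 = -9)
B*z(23, -58) = -9*23 = -207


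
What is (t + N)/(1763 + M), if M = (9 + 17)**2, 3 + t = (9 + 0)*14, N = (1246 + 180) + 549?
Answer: 2098/2439 ≈ 0.86019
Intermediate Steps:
N = 1975 (N = 1426 + 549 = 1975)
t = 123 (t = -3 + (9 + 0)*14 = -3 + 9*14 = -3 + 126 = 123)
M = 676 (M = 26**2 = 676)
(t + N)/(1763 + M) = (123 + 1975)/(1763 + 676) = 2098/2439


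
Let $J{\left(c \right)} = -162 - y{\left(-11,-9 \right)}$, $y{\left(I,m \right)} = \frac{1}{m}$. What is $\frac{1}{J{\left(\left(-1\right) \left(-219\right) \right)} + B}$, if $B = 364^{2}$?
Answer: $\frac{9}{1191007} \approx 7.5566 \cdot 10^{-6}$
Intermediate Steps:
$B = 132496$
$J{\left(c \right)} = - \frac{1457}{9}$ ($J{\left(c \right)} = -162 - \frac{1}{-9} = -162 - - \frac{1}{9} = -162 + \frac{1}{9} = - \frac{1457}{9}$)
$\frac{1}{J{\left(\left(-1\right) \left(-219\right) \right)} + B} = \frac{1}{- \frac{1457}{9} + 132496} = \frac{1}{\frac{1191007}{9}} = \frac{9}{1191007}$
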